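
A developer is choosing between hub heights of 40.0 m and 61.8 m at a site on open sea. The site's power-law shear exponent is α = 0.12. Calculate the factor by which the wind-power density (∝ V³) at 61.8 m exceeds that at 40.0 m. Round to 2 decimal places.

Speed ratio: V_B/V_A = (z_B/z_A)^α = (61.8/40.0)^0.12 = (1.5450)^0.12 = 1.05359
Power-density ratio: P_B/P_A = (V_B/V_A)³ = (1.05359)³ = 1.16954

1.17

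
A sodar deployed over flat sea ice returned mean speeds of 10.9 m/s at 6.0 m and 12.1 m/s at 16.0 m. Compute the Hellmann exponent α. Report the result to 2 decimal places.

α ≈ 0.11

Power law: V₂/V₁ = (z₂/z₁)^α ⇒ α = ln(V₂/V₁) / ln(z₂/z₁)
α = ln(12.1/10.9) / ln(16.0/6.0) = ln(1.1101) / ln(2.6667)
  = 0.10444 / 0.98083 = 0.10648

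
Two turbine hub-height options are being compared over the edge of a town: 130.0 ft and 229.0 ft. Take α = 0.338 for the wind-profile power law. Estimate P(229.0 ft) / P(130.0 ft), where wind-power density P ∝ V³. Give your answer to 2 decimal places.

Speed ratio: V_B/V_A = (z_B/z_A)^α = (229.0/130.0)^0.338 = (1.7615)^0.338 = 1.21091
Power-density ratio: P_B/P_A = (V_B/V_A)³ = (1.21091)³ = 1.77556

1.78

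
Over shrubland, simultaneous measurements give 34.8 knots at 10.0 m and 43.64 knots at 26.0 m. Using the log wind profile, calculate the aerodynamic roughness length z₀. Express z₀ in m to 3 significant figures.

z₀ ≈ 0.232 m

Log law: V(z) ∝ ln(z/z₀). With r = V₁/V₂ = 34.8/43.64 = 0.79743,
r · ln(z₂/z₀) = ln(z₁/z₀) ⇒ ln z₀ = (ln z₁ − r·ln z₂)/(1 − r)
ln z₀ = (2.30259 − 0.79743×3.25810) / 0.20257 = -1.4589
z₀ = exp(-1.4589) = 0.2325 m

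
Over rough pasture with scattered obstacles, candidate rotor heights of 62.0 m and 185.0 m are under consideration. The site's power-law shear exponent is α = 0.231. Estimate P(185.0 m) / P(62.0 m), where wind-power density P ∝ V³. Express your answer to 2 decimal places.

Speed ratio: V_B/V_A = (z_B/z_A)^α = (185.0/62.0)^0.231 = (2.9839)^0.231 = 1.28728
Power-density ratio: P_B/P_A = (V_B/V_A)³ = (1.28728)³ = 2.13316

2.13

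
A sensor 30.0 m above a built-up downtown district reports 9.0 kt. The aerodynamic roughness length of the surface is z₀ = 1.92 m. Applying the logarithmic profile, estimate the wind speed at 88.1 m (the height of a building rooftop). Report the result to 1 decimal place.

Log law: V(z) ∝ ln(z/z₀), so V₂/V₁ = ln(z₂/z₀) / ln(z₁/z₀).
ln(88.1/1.92) = 3.8261, ln(30.0/1.92) = 2.7489
V₂ = 9.0 × 3.8261/2.7489 = 9.0 × 1.3919 = 12.5271 kt

12.5 kt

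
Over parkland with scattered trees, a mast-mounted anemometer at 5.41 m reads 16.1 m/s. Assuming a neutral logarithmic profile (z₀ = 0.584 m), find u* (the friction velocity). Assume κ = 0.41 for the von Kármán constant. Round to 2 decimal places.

Log law: V(z) = (u*/κ) · ln(z/z₀) ⇒ u* = κ · V / ln(z/z₀)
u* = 0.41 × 16.1 / ln(5.41/0.584) = 0.41 × 16.1 / 2.2261
   = 6.6010 / 2.2261 = 2.9653 m/s

u* ≈ 2.97 m/s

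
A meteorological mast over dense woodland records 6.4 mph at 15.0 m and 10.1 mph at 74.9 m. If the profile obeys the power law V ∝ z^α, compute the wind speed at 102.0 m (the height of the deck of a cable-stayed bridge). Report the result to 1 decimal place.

First find α: α = ln(V₂/V₁)/ln(z₂/z₁) = ln(10.1/6.4)/ln(74.9/15.0) = 0.45624/1.60810 = 0.2837
Extrapolate from 74.9 m to 102.0 m: V₃ = 10.1 × (102.0/74.9)^0.2837 = 10.1 × 1.0916 = 11.0248 mph

11.0 mph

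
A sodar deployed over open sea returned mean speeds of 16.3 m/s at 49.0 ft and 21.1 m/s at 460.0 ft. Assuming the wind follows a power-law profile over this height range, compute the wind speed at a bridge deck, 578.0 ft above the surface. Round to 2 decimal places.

21.66 m/s

First find α: α = ln(V₂/V₁)/ln(z₂/z₁) = ln(21.1/16.3)/ln(460.0/49.0) = 0.25811/2.23941 = 0.1153
Extrapolate from 460.0 ft to 578.0 ft: V₃ = 21.1 × (578.0/460.0)^0.1153 = 21.1 × 1.0267 = 21.6627 m/s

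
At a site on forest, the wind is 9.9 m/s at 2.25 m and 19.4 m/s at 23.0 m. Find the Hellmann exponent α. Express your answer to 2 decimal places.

α ≈ 0.29

Power law: V₂/V₁ = (z₂/z₁)^α ⇒ α = ln(V₂/V₁) / ln(z₂/z₁)
α = ln(19.4/9.9) / ln(23.0/2.25) = ln(1.9596) / ln(10.2222)
  = 0.67274 / 2.32456 = 0.28940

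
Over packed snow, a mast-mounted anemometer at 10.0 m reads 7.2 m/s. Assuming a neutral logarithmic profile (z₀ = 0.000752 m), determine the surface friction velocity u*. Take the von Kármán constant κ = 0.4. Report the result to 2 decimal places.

u* ≈ 0.30 m/s

Log law: V(z) = (u*/κ) · ln(z/z₀) ⇒ u* = κ · V / ln(z/z₀)
u* = 0.4 × 7.2 / ln(10.0/0.000752) = 0.4 × 7.2 / 9.4954
   = 2.8800 / 9.4954 = 0.3033 m/s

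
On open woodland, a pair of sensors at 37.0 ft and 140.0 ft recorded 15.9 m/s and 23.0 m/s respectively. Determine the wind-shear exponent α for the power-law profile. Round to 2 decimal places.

Power law: V₂/V₁ = (z₂/z₁)^α ⇒ α = ln(V₂/V₁) / ln(z₂/z₁)
α = ln(23.0/15.9) / ln(140.0/37.0) = ln(1.4465) / ln(3.7838)
  = 0.36918 / 1.33072 = 0.27742

α ≈ 0.28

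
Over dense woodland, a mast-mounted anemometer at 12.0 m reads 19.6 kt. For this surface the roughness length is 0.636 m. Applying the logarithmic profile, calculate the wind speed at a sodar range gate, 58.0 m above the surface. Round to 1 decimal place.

Log law: V(z) ∝ ln(z/z₀), so V₂/V₁ = ln(z₂/z₀) / ln(z₁/z₀).
ln(58.0/0.636) = 4.5130, ln(12.0/0.636) = 2.9375
V₂ = 19.6 × 4.5130/2.9375 = 19.6 × 1.5364 = 30.1126 kt

30.1 kt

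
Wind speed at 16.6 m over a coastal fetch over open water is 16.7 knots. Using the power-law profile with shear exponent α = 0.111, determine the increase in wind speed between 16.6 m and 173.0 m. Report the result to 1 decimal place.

5.0 knots

Power law: V₂ = V₁ · (z₂/z₁)^α = 16.7 × (10.4217)^0.111 = 21.6625 knots
ΔV = 21.6625 − 16.7 = 4.9625 knots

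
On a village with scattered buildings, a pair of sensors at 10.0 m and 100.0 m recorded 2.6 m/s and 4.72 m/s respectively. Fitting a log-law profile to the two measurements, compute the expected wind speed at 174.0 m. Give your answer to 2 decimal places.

5.23 m/s

Log law: V ∝ ln(z/z₀). From the pair, with r = V₁/V₂ = 0.55085,
ln z₀ = (ln z₁ − r·ln z₂)/(1 − r) = (2.3026 − 0.55085×4.6052)/0.44915 = -0.5213 → z₀ = 0.5937 m
V₃ = V₁ · ln(z₃/z₀)/ln(z₁/z₀) = 2.6 × 5.6804/2.8239 = 5.2300 m/s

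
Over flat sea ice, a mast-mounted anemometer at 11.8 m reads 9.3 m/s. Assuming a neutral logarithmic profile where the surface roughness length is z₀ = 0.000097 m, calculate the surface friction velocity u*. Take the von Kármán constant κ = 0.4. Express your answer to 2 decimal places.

Log law: V(z) = (u*/κ) · ln(z/z₀) ⇒ u* = κ · V / ln(z/z₀)
u* = 0.4 × 9.3 / ln(11.8/0.000097) = 0.4 × 9.3 / 11.7089
   = 3.7200 / 11.7089 = 0.3177 m/s

u* ≈ 0.32 m/s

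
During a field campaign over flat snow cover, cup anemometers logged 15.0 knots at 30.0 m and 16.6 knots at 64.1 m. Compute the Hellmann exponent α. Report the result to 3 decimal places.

α ≈ 0.133

Power law: V₂/V₁ = (z₂/z₁)^α ⇒ α = ln(V₂/V₁) / ln(z₂/z₁)
α = ln(16.6/15.0) / ln(64.1/30.0) = ln(1.1067) / ln(2.1367)
  = 0.10135 / 0.75925 = 0.13349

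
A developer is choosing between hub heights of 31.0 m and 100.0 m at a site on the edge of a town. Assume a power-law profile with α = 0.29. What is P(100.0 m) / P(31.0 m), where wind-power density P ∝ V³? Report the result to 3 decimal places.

Speed ratio: V_B/V_A = (z_B/z_A)^α = (100.0/31.0)^0.29 = (3.2258)^0.29 = 1.40445
Power-density ratio: P_B/P_A = (V_B/V_A)³ = (1.40445)³ = 2.77023

2.770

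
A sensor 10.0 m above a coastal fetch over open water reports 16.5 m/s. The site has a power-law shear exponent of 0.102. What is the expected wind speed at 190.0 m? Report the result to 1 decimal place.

Power-law profile: V₂ = V₁ · (z₂/z₁)^α
V₂ = 16.5 × (190.0/10.0)^0.102 = 16.5 × (19.0000)^0.102
    = 16.5 × 1.3503 = 22.2801 m/s

22.3 m/s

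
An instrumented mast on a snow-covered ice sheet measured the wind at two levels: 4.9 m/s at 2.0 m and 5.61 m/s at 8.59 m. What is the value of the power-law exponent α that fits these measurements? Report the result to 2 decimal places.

Power law: V₂/V₁ = (z₂/z₁)^α ⇒ α = ln(V₂/V₁) / ln(z₂/z₁)
α = ln(5.61/4.9) / ln(8.59/2.0) = ln(1.1449) / ln(4.2950)
  = 0.13532 / 1.45745 = 0.09284

α ≈ 0.09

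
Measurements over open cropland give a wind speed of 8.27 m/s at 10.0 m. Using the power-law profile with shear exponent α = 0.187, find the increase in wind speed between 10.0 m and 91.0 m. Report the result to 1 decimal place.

Power law: V₂ = V₁ · (z₂/z₁)^α = 8.27 × (9.1000)^0.187 = 12.4982 m/s
ΔV = 12.4982 − 8.27 = 4.2282 m/s

4.2 m/s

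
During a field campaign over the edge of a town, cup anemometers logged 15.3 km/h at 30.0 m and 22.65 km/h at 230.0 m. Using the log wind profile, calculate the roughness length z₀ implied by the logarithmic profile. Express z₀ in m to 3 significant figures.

Log law: V(z) ∝ ln(z/z₀). With r = V₁/V₂ = 15.3/22.65 = 0.67550,
r · ln(z₂/z₀) = ln(z₁/z₀) ⇒ ln z₀ = (ln z₁ − r·ln z₂)/(1 − r)
ln z₀ = (3.40120 − 0.67550×5.43808) / 0.32450 = -0.8388
z₀ = exp(-0.8388) = 0.4322 m

z₀ ≈ 0.432 m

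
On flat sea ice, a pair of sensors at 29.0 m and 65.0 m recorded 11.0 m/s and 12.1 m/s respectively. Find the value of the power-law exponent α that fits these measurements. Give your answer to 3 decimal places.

α ≈ 0.118

Power law: V₂/V₁ = (z₂/z₁)^α ⇒ α = ln(V₂/V₁) / ln(z₂/z₁)
α = ln(12.1/11.0) / ln(65.0/29.0) = ln(1.1000) / ln(2.2414)
  = 0.09531 / 0.80709 = 0.11809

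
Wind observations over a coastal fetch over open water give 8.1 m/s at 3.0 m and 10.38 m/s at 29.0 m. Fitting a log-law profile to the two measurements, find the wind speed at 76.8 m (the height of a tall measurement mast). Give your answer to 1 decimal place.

Log law: V ∝ ln(z/z₀). From the pair, with r = V₁/V₂ = 0.78035,
ln z₀ = (ln z₁ − r·ln z₂)/(1 − r) = (1.0986 − 0.78035×3.3673)/0.21965 = -6.9612 → z₀ = 0.0009480 m
V₃ = V₁ · ln(z₃/z₀)/ln(z₁/z₀) = 8.1 × 11.3024/8.0598 = 11.3588 m/s

11.4 m/s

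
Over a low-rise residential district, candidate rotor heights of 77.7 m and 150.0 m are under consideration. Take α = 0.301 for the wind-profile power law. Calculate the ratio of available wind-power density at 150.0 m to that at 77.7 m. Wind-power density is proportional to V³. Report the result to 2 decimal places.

Speed ratio: V_B/V_A = (z_B/z_A)^α = (150.0/77.7)^0.301 = (1.9305)^0.301 = 1.21895
Power-density ratio: P_B/P_A = (V_B/V_A)³ = (1.21895)³ = 1.81117

1.81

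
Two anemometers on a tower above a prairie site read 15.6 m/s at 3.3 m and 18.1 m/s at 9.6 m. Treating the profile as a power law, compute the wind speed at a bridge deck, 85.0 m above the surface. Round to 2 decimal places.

First find α: α = ln(V₂/V₁)/ln(z₂/z₁) = ln(18.1/15.6)/ln(9.6/3.3) = 0.14864/1.06784 = 0.1392
Extrapolate from 9.6 m to 85.0 m: V₃ = 18.1 × (85.0/9.6)^0.1392 = 18.1 × 1.3547 = 24.5199 m/s

24.52 m/s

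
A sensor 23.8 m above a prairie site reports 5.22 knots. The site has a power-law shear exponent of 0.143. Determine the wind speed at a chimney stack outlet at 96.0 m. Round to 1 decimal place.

6.4 knots

Power-law profile: V₂ = V₁ · (z₂/z₁)^α
V₂ = 5.22 × (96.0/23.8)^0.143 = 5.22 × (4.0336)^0.143
    = 5.22 × 1.2207 = 6.3721 knots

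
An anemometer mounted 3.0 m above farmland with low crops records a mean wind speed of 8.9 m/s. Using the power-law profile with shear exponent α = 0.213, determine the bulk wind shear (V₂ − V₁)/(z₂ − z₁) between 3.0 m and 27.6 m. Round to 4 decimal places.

0.2186 m/s/m

Power law: V₂ = V₁ · (z₂/z₁)^α = 8.9 × (9.2000)^0.213 = 14.2783 m/s
ΔV/Δz = (14.2783 − 8.9)/(27.6 − 3.0) = 5.3783/24.6000 = 0.21863 m/s/m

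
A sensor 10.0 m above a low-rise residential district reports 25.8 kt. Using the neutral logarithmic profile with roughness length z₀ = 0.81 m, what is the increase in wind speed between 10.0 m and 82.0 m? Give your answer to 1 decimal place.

Log law: V₂ = V₁ · ln(z₂/z₀)/ln(z₁/z₀) = 25.8 × 4.6174/2.5133 = 47.3997 kt
ΔV = 47.3997 − 25.8 = 21.5997 kt

21.6 kt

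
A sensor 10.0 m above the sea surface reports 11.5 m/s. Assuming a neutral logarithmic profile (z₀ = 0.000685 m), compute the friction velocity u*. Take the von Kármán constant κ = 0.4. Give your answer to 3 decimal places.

Log law: V(z) = (u*/κ) · ln(z/z₀) ⇒ u* = κ · V / ln(z/z₀)
u* = 0.4 × 11.5 / ln(10.0/0.000685) = 0.4 × 11.5 / 9.5887
   = 4.6000 / 9.5887 = 0.4797 m/s

u* ≈ 0.480 m/s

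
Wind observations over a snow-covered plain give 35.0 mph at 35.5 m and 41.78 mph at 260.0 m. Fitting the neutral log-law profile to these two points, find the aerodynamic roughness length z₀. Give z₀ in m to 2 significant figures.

Log law: V(z) ∝ ln(z/z₀). With r = V₁/V₂ = 35.0/41.78 = 0.83772,
r · ln(z₂/z₀) = ln(z₁/z₀) ⇒ ln z₀ = (ln z₁ − r·ln z₂)/(1 − r)
ln z₀ = (3.56953 − 0.83772×5.56068) / 0.16228 = -6.7093
z₀ = exp(-6.7093) = 0.001220 m

z₀ ≈ 0.0012 m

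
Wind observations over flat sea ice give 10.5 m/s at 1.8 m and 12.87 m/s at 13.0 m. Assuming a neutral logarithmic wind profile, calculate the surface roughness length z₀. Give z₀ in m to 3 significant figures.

z₀ ≈ 0.000283 m

Log law: V(z) ∝ ln(z/z₀). With r = V₁/V₂ = 10.5/12.87 = 0.81585,
r · ln(z₂/z₀) = ln(z₁/z₀) ⇒ ln z₀ = (ln z₁ − r·ln z₂)/(1 − r)
ln z₀ = (0.58779 − 0.81585×2.56495) / 0.18415 = -8.1718
z₀ = exp(-8.1718) = 0.0002825 m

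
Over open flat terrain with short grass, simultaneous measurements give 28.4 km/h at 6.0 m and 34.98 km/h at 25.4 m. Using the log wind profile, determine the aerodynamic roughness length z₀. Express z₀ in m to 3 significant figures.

z₀ ≈ 0.0118 m

Log law: V(z) ∝ ln(z/z₀). With r = V₁/V₂ = 28.4/34.98 = 0.81189,
r · ln(z₂/z₀) = ln(z₁/z₀) ⇒ ln z₀ = (ln z₁ − r·ln z₂)/(1 − r)
ln z₀ = (1.79176 − 0.81189×3.23475) / 0.18811 = -4.4363
z₀ = exp(-4.4363) = 0.01184 m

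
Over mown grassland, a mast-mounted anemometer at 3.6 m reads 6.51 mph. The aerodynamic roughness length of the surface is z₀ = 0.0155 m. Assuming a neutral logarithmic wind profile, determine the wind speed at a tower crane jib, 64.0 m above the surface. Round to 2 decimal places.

9.95 mph

Log law: V(z) ∝ ln(z/z₀), so V₂/V₁ = ln(z₂/z₀) / ln(z₁/z₀).
ln(64.0/0.0155) = 8.3258, ln(3.6/0.0155) = 5.4478
V₂ = 6.51 × 8.3258/5.4478 = 6.51 × 1.5283 = 9.9491 mph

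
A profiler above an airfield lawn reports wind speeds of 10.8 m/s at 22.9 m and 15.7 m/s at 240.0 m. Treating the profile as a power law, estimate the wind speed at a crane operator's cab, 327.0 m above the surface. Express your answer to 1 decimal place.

First find α: α = ln(V₂/V₁)/ln(z₂/z₁) = ln(15.7/10.8)/ln(240.0/22.9) = 0.37411/2.34950 = 0.1592
Extrapolate from 240.0 m to 327.0 m: V₃ = 15.7 × (327.0/240.0)^0.1592 = 15.7 × 1.0505 = 16.4926 m/s

16.5 m/s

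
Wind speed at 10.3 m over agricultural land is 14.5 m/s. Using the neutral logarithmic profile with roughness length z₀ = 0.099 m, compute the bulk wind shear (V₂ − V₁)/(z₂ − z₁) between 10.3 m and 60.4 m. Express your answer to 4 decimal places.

Log law: V₂ = V₁ · ln(z₂/z₀)/ln(z₁/z₀) = 14.5 × 6.4136/4.6448 = 20.0220 m/s
ΔV/Δz = (20.0220 − 14.5)/(60.4 − 10.3) = 5.5220/50.1000 = 0.11022 m/s/m

0.1102 m/s/m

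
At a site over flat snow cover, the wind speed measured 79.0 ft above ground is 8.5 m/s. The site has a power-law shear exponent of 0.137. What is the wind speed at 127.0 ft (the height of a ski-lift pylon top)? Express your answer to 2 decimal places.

9.07 m/s

Power-law profile: V₂ = V₁ · (z₂/z₁)^α
V₂ = 8.5 × (127.0/79.0)^0.137 = 8.5 × (1.6076)^0.137
    = 8.5 × 1.0672 = 9.0712 m/s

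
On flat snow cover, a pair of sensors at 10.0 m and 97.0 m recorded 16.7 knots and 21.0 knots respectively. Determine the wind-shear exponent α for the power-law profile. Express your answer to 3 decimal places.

Power law: V₂/V₁ = (z₂/z₁)^α ⇒ α = ln(V₂/V₁) / ln(z₂/z₁)
α = ln(21.0/16.7) / ln(97.0/10.0) = ln(1.2575) / ln(9.7000)
  = 0.22911 / 2.27213 = 0.10084

α ≈ 0.101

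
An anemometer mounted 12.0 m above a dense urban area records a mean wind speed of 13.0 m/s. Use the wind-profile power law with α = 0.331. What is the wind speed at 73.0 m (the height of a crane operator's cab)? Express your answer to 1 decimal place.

Power-law profile: V₂ = V₁ · (z₂/z₁)^α
V₂ = 13.0 × (73.0/12.0)^0.331 = 13.0 × (6.0833)^0.331
    = 13.0 × 1.8178 = 23.6317 m/s

23.6 m/s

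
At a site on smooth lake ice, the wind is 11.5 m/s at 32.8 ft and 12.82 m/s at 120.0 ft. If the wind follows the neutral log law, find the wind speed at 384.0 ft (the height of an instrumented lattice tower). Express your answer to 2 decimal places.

14.00 m/s

Log law: V ∝ ln(z/z₀). From the pair, with r = V₁/V₂ = 0.89704,
ln z₀ = (ln z₁ − r·ln z₂)/(1 − r) = (3.4904 − 0.89704×4.7875)/0.10296 = -7.8097 → z₀ = 0.0004058 ft
V₃ = V₁ · ln(z₃/z₀)/ln(z₁/z₀) = 11.5 × 13.7604/11.3002 = 14.0037 m/s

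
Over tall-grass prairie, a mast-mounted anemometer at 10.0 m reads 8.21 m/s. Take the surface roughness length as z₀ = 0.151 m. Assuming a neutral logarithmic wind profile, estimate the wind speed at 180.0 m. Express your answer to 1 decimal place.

Log law: V(z) ∝ ln(z/z₀), so V₂/V₁ = ln(z₂/z₀) / ln(z₁/z₀).
ln(180.0/0.151) = 7.0834, ln(10.0/0.151) = 4.1931
V₂ = 8.21 × 7.0834/4.1931 = 8.21 × 1.6893 = 13.8693 m/s

13.9 m/s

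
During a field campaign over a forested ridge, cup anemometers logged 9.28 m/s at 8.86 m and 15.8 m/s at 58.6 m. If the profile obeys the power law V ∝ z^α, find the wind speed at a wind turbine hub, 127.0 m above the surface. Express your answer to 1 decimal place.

19.6 m/s

First find α: α = ln(V₂/V₁)/ln(z₂/z₁) = ln(15.8/9.28)/ln(58.6/8.86) = 0.53215/1.88919 = 0.2817
Extrapolate from 58.6 m to 127.0 m: V₃ = 15.8 × (127.0/58.6)^0.2817 = 15.8 × 1.2434 = 19.6461 m/s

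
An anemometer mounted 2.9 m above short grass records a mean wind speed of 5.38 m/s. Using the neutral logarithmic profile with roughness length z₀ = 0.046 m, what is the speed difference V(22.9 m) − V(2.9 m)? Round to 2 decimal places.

Log law: V₂ = V₁ · ln(z₂/z₀)/ln(z₁/z₀) = 5.38 × 6.2103/4.1438 = 8.0629 m/s
ΔV = 8.0629 − 5.38 = 2.6829 m/s

2.68 m/s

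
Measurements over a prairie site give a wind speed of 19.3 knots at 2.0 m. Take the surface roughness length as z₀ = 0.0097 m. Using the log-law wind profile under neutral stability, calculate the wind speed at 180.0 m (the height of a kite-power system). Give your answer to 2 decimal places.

35.60 knots

Log law: V(z) ∝ ln(z/z₀), so V₂/V₁ = ln(z₂/z₀) / ln(z₁/z₀).
ln(180.0/0.0097) = 9.8286, ln(2.0/0.0097) = 5.3288
V₂ = 19.3 × 9.8286/5.3288 = 19.3 × 1.8444 = 35.5976 knots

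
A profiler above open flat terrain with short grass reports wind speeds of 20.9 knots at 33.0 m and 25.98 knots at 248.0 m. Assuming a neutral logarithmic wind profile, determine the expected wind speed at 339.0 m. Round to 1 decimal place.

Log law: V ∝ ln(z/z₀). From the pair, with r = V₁/V₂ = 0.80446,
ln z₀ = (ln z₁ − r·ln z₂)/(1 − r) = (3.4965 − 0.80446×5.5134)/0.19554 = -4.8015 → z₀ = 0.008218 m
V₃ = V₁ · ln(z₃/z₀)/ln(z₁/z₀) = 20.9 × 10.6275/8.2980 = 26.7673 knots

26.8 knots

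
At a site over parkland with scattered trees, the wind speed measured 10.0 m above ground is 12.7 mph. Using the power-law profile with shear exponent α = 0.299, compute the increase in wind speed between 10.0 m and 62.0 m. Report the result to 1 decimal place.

9.2 mph

Power law: V₂ = V₁ · (z₂/z₁)^α = 12.7 × (6.2000)^0.299 = 21.9144 mph
ΔV = 21.9144 − 12.7 = 9.2144 mph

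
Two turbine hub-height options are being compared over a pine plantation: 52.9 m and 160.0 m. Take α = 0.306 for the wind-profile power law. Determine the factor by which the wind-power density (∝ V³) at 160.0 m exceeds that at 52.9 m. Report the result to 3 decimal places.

Speed ratio: V_B/V_A = (z_B/z_A)^α = (160.0/52.9)^0.306 = (3.0246)^0.306 = 1.40308
Power-density ratio: P_B/P_A = (V_B/V_A)³ = (1.40308)³ = 2.76217

2.762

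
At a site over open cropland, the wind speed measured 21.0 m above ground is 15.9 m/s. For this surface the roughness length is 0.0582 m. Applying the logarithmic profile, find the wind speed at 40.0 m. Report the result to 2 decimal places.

17.64 m/s

Log law: V(z) ∝ ln(z/z₀), so V₂/V₁ = ln(z₂/z₀) / ln(z₁/z₀).
ln(40.0/0.0582) = 6.5327, ln(21.0/0.0582) = 5.8884
V₂ = 15.9 × 6.5327/5.8884 = 15.9 × 1.1094 = 17.6399 m/s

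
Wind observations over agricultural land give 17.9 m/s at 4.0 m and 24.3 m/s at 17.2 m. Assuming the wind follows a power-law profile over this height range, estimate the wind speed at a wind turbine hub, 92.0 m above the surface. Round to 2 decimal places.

34.53 m/s

First find α: α = ln(V₂/V₁)/ln(z₂/z₁) = ln(24.3/17.9)/ln(17.2/4.0) = 0.30568/1.45862 = 0.2096
Extrapolate from 17.2 m to 92.0 m: V₃ = 24.3 × (92.0/17.2)^0.2096 = 24.3 × 1.4211 = 34.5322 m/s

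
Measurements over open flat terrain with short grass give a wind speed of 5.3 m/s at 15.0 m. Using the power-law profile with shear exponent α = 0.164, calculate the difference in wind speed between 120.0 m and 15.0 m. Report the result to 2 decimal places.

Power law: V₂ = V₁ · (z₂/z₁)^α = 5.3 × (8.0000)^0.164 = 7.4539 m/s
ΔV = 7.4539 − 5.3 = 2.1539 m/s

2.15 m/s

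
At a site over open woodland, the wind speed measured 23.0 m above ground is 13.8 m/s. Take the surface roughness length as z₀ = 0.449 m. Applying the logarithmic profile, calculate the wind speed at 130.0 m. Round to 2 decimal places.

19.87 m/s

Log law: V(z) ∝ ln(z/z₀), so V₂/V₁ = ln(z₂/z₀) / ln(z₁/z₀).
ln(130.0/0.449) = 5.6683, ln(23.0/0.449) = 3.9362
V₂ = 13.8 × 5.6683/3.9362 = 13.8 × 1.4400 = 19.8724 m/s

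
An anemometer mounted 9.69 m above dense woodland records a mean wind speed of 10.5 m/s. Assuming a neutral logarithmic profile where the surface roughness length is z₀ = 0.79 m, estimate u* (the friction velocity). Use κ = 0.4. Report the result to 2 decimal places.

Log law: V(z) = (u*/κ) · ln(z/z₀) ⇒ u* = κ · V / ln(z/z₀)
u* = 0.4 × 10.5 / ln(9.69/0.79) = 0.4 × 10.5 / 2.5068
   = 4.2000 / 2.5068 = 1.6754 m/s

u* ≈ 1.68 m/s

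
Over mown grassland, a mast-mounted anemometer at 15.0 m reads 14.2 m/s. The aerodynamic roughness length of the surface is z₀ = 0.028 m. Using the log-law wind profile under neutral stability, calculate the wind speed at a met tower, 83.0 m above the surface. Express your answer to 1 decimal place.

18.1 m/s

Log law: V(z) ∝ ln(z/z₀), so V₂/V₁ = ln(z₂/z₀) / ln(z₁/z₀).
ln(83.0/0.028) = 7.9944, ln(15.0/0.028) = 6.2836
V₂ = 14.2 × 7.9944/6.2836 = 14.2 × 1.2723 = 18.0661 m/s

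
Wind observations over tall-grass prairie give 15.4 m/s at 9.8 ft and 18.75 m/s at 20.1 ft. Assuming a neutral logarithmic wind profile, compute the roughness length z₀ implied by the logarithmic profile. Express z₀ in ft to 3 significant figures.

z₀ ≈ 0.361 ft

Log law: V(z) ∝ ln(z/z₀). With r = V₁/V₂ = 15.4/18.75 = 0.82133,
r · ln(z₂/z₀) = ln(z₁/z₀) ⇒ ln z₀ = (ln z₁ − r·ln z₂)/(1 − r)
ln z₀ = (2.28238 − 0.82133×3.00072) / 0.17867 = -1.0198
z₀ = exp(-1.0198) = 0.3607 ft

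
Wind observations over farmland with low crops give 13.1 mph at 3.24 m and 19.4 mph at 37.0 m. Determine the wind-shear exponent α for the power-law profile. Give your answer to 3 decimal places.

α ≈ 0.161

Power law: V₂/V₁ = (z₂/z₁)^α ⇒ α = ln(V₂/V₁) / ln(z₂/z₁)
α = ln(19.4/13.1) / ln(37.0/3.24) = ln(1.4809) / ln(11.4198)
  = 0.39266 / 2.43534 = 0.16123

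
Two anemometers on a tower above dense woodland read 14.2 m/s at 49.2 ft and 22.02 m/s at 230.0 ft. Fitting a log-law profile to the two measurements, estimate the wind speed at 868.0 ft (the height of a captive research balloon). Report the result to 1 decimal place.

Log law: V ∝ ln(z/z₀). From the pair, with r = V₁/V₂ = 0.64487,
ln z₀ = (ln z₁ − r·ln z₂)/(1 − r) = (3.8959 − 0.64487×5.4381)/0.35513 = 1.0955 → z₀ = 2.991 ft
V₃ = V₁ · ln(z₃/z₀)/ln(z₁/z₀) = 14.2 × 5.6707/2.8004 = 28.7545 m/s

28.8 m/s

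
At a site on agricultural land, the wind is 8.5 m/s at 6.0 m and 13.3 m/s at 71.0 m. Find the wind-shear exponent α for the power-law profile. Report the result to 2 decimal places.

Power law: V₂/V₁ = (z₂/z₁)^α ⇒ α = ln(V₂/V₁) / ln(z₂/z₁)
α = ln(13.3/8.5) / ln(71.0/6.0) = ln(1.5647) / ln(11.8333)
  = 0.44770 / 2.47092 = 0.18119

α ≈ 0.18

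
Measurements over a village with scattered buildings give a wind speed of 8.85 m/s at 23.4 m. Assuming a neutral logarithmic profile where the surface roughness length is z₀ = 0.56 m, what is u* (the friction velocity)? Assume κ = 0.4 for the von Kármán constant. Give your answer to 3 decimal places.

u* ≈ 0.948 m/s

Log law: V(z) = (u*/κ) · ln(z/z₀) ⇒ u* = κ · V / ln(z/z₀)
u* = 0.4 × 8.85 / ln(23.4/0.56) = 0.4 × 8.85 / 3.7326
   = 3.5400 / 3.7326 = 0.9484 m/s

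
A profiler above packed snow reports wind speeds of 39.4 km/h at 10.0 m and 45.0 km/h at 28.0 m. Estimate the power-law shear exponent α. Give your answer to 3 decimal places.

α ≈ 0.129

Power law: V₂/V₁ = (z₂/z₁)^α ⇒ α = ln(V₂/V₁) / ln(z₂/z₁)
α = ln(45.0/39.4) / ln(28.0/10.0) = ln(1.1421) / ln(2.8000)
  = 0.13290 / 1.02962 = 0.12907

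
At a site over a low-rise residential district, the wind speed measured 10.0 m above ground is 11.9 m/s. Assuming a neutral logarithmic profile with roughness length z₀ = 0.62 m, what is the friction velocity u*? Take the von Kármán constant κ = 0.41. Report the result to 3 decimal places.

Log law: V(z) = (u*/κ) · ln(z/z₀) ⇒ u* = κ · V / ln(z/z₀)
u* = 0.41 × 11.9 / ln(10.0/0.62) = 0.41 × 11.9 / 2.7806
   = 4.8790 / 2.7806 = 1.7546 m/s

u* ≈ 1.755 m/s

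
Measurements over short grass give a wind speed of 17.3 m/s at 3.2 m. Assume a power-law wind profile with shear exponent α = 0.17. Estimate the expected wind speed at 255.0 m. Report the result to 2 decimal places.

36.42 m/s

Power-law profile: V₂ = V₁ · (z₂/z₁)^α
V₂ = 17.3 × (255.0/3.2)^0.17 = 17.3 × (79.6875)^0.17
    = 17.3 × 2.1049 = 36.4152 m/s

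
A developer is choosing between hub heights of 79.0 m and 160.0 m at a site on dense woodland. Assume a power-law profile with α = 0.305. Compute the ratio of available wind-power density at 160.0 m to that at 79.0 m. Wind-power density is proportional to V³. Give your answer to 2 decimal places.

Speed ratio: V_B/V_A = (z_B/z_A)^α = (160.0/79.0)^0.305 = (2.0253)^0.305 = 1.24017
Power-density ratio: P_B/P_A = (V_B/V_A)³ = (1.24017)³ = 1.90740

1.91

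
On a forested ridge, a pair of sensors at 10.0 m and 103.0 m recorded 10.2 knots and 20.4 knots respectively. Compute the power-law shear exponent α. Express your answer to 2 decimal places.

Power law: V₂/V₁ = (z₂/z₁)^α ⇒ α = ln(V₂/V₁) / ln(z₂/z₁)
α = ln(20.4/10.2) / ln(103.0/10.0) = ln(2.0000) / ln(10.3000)
  = 0.69315 / 2.33214 = 0.29721

α ≈ 0.30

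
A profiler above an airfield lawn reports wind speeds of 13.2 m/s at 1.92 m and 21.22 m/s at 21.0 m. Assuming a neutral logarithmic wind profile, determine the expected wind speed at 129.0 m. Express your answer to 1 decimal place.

27.3 m/s

Log law: V ∝ ln(z/z₀). From the pair, with r = V₁/V₂ = 0.62205,
ln z₀ = (ln z₁ − r·ln z₂)/(1 − r) = (0.6523 − 0.62205×3.0445)/0.37795 = -3.2850 → z₀ = 0.03744 m
V₃ = V₁ · ln(z₃/z₀)/ln(z₁/z₀) = 13.2 × 8.1448/3.9373 = 27.3059 m/s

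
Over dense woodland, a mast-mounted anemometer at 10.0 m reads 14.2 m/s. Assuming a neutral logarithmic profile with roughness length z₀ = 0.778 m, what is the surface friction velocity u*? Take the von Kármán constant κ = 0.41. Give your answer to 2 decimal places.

Log law: V(z) = (u*/κ) · ln(z/z₀) ⇒ u* = κ · V / ln(z/z₀)
u* = 0.41 × 14.2 / ln(10.0/0.778) = 0.41 × 14.2 / 2.5536
   = 5.8220 / 2.5536 = 2.2799 m/s

u* ≈ 2.28 m/s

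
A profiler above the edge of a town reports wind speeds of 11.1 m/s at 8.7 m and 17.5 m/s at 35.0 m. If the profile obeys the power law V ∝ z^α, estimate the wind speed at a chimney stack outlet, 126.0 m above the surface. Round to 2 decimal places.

First find α: α = ln(V₂/V₁)/ln(z₂/z₁) = ln(17.5/11.1)/ln(35.0/8.7) = 0.45526/1.39203 = 0.3270
Extrapolate from 35.0 m to 126.0 m: V₃ = 17.5 × (126.0/35.0)^0.3270 = 17.5 × 1.5203 = 26.6057 m/s

26.61 m/s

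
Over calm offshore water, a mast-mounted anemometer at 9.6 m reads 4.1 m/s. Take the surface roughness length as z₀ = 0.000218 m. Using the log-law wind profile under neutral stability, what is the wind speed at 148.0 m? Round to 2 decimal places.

5.15 m/s

Log law: V(z) ∝ ln(z/z₀), so V₂/V₁ = ln(z₂/z₀) / ln(z₁/z₀).
ln(148.0/0.000218) = 13.4282, ln(9.6/0.000218) = 10.6928
V₂ = 4.1 × 13.4282/10.6928 = 4.1 × 1.2558 = 5.1489 m/s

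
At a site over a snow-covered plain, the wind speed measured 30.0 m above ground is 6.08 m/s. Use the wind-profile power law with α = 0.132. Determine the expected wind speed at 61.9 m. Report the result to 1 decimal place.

6.7 m/s

Power-law profile: V₂ = V₁ · (z₂/z₁)^α
V₂ = 6.08 × (61.9/30.0)^0.132 = 6.08 × (2.0633)^0.132
    = 6.08 × 1.1003 = 6.6900 m/s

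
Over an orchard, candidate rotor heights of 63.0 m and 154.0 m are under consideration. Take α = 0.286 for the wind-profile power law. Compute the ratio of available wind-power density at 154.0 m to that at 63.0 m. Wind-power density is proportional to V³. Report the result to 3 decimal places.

2.153

Speed ratio: V_B/V_A = (z_B/z_A)^α = (154.0/63.0)^0.286 = (2.4444)^0.286 = 1.29128
Power-density ratio: P_B/P_A = (V_B/V_A)³ = (1.29128)³ = 2.15307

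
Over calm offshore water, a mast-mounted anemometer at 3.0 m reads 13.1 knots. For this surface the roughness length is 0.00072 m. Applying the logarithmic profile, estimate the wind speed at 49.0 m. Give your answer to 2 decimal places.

17.49 knots

Log law: V(z) ∝ ln(z/z₀), so V₂/V₁ = ln(z₂/z₀) / ln(z₁/z₀).
ln(49.0/0.00072) = 11.1281, ln(3.0/0.00072) = 8.3349
V₂ = 13.1 × 11.1281/8.3349 = 13.1 × 1.3351 = 17.4901 knots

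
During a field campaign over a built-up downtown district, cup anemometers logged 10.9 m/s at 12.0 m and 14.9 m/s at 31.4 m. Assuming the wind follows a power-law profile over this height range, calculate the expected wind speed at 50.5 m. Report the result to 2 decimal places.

17.39 m/s

First find α: α = ln(V₂/V₁)/ln(z₂/z₁) = ln(14.9/10.9)/ln(31.4/12.0) = 0.31260/0.96190 = 0.3250
Extrapolate from 31.4 m to 50.5 m: V₃ = 14.9 × (50.5/31.4)^0.3250 = 14.9 × 1.1670 = 17.3880 m/s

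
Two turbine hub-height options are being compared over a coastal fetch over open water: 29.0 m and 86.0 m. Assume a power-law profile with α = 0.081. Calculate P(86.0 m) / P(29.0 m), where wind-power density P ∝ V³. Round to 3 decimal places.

Speed ratio: V_B/V_A = (z_B/z_A)^α = (86.0/29.0)^0.081 = (2.9655)^0.081 = 1.09204
Power-density ratio: P_B/P_A = (V_B/V_A)³ = (1.09204)³ = 1.30233

1.302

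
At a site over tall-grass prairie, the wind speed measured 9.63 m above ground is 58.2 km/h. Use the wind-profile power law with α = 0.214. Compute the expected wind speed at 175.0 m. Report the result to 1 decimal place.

108.3 km/h

Power-law profile: V₂ = V₁ · (z₂/z₁)^α
V₂ = 58.2 × (175.0/9.63)^0.214 = 58.2 × (18.1724)^0.214
    = 58.2 × 1.8600 = 108.2523 km/h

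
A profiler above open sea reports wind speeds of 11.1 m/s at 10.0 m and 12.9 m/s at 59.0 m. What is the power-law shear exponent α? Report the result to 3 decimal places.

α ≈ 0.085

Power law: V₂/V₁ = (z₂/z₁)^α ⇒ α = ln(V₂/V₁) / ln(z₂/z₁)
α = ln(12.9/11.1) / ln(59.0/10.0) = ln(1.1622) / ln(5.9000)
  = 0.15028 / 1.77495 = 0.08467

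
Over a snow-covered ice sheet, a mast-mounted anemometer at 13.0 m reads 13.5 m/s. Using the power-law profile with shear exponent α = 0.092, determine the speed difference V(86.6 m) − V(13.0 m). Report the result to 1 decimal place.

Power law: V₂ = V₁ · (z₂/z₁)^α = 13.5 × (6.6615)^0.092 = 16.0732 m/s
ΔV = 16.0732 − 13.5 = 2.5732 m/s

2.6 m/s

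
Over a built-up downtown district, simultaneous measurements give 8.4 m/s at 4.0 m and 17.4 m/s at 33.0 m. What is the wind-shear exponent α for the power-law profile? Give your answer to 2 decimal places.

α ≈ 0.35

Power law: V₂/V₁ = (z₂/z₁)^α ⇒ α = ln(V₂/V₁) / ln(z₂/z₁)
α = ln(17.4/8.4) / ln(33.0/4.0) = ln(2.0714) / ln(8.2500)
  = 0.72824 / 2.11021 = 0.34510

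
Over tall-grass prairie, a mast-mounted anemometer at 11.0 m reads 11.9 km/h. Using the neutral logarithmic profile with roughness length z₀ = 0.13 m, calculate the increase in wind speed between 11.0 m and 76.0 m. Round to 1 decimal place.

5.2 km/h

Log law: V₂ = V₁ · ln(z₂/z₀)/ln(z₁/z₀) = 11.9 × 6.3710/4.4381 = 17.0826 km/h
ΔV = 17.0826 − 11.9 = 5.1826 km/h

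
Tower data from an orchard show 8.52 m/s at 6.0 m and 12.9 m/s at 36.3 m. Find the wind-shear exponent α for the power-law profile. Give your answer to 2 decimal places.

α ≈ 0.23

Power law: V₂/V₁ = (z₂/z₁)^α ⇒ α = ln(V₂/V₁) / ln(z₂/z₁)
α = ln(12.9/8.52) / ln(36.3/6.0) = ln(1.5141) / ln(6.0500)
  = 0.41481 / 1.80006 = 0.23044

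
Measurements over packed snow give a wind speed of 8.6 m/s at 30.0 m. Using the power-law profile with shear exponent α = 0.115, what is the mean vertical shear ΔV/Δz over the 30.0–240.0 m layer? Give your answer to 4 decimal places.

0.0111 m/s/m

Power law: V₂ = V₁ · (z₂/z₁)^α = 8.6 × (8.0000)^0.115 = 10.9233 m/s
ΔV/Δz = (10.9233 − 8.6)/(240.0 − 30.0) = 2.3233/210.0000 = 0.01106 m/s/m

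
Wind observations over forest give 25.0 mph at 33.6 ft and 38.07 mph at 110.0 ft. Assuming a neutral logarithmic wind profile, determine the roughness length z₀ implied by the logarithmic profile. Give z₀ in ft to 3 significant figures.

z₀ ≈ 3.48 ft

Log law: V(z) ∝ ln(z/z₀). With r = V₁/V₂ = 25.0/38.07 = 0.65669,
r · ln(z₂/z₀) = ln(z₁/z₀) ⇒ ln z₀ = (ln z₁ − r·ln z₂)/(1 − r)
ln z₀ = (3.51453 − 0.65669×4.70048) / 0.34331 = 1.2461
z₀ = exp(1.2461) = 3.477 ft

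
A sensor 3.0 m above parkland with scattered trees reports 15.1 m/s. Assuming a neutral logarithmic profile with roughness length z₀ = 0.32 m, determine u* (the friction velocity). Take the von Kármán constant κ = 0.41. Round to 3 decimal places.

Log law: V(z) = (u*/κ) · ln(z/z₀) ⇒ u* = κ · V / ln(z/z₀)
u* = 0.41 × 15.1 / ln(3.0/0.32) = 0.41 × 15.1 / 2.2380
   = 6.1910 / 2.2380 = 2.7663 m/s

u* ≈ 2.766 m/s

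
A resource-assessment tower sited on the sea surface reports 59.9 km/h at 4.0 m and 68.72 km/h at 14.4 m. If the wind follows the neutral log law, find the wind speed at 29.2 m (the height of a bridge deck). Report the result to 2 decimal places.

73.59 km/h

Log law: V ∝ ln(z/z₀). From the pair, with r = V₁/V₂ = 0.87165,
ln z₀ = (ln z₁ − r·ln z₂)/(1 − r) = (1.3863 − 0.87165×2.6672)/0.12835 = -7.3130 → z₀ = 0.0006668 m
V₃ = V₁ · ln(z₃/z₀)/ln(z₁/z₀) = 59.9 × 10.6872/8.6993 = 73.5877 km/h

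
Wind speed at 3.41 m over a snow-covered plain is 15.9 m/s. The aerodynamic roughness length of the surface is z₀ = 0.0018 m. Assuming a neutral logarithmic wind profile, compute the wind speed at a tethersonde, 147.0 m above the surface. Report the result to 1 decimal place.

Log law: V(z) ∝ ln(z/z₀), so V₂/V₁ = ln(z₂/z₀) / ln(z₁/z₀).
ln(147.0/0.0018) = 11.3104, ln(3.41/0.0018) = 7.5467
V₂ = 15.9 × 11.3104/7.5467 = 15.9 × 1.4987 = 23.8297 m/s

23.8 m/s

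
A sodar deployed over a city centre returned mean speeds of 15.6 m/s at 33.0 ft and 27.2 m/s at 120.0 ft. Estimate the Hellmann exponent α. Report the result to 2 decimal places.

α ≈ 0.43

Power law: V₂/V₁ = (z₂/z₁)^α ⇒ α = ln(V₂/V₁) / ln(z₂/z₁)
α = ln(27.2/15.6) / ln(120.0/33.0) = ln(1.7436) / ln(3.6364)
  = 0.55595 / 1.29098 = 0.43064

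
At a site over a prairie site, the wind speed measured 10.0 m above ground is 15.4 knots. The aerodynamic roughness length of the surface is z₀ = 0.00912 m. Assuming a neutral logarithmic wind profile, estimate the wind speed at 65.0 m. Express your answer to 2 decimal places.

19.52 knots

Log law: V(z) ∝ ln(z/z₀), so V₂/V₁ = ln(z₂/z₀) / ln(z₁/z₀).
ln(65.0/0.00912) = 8.8717, ln(10.0/0.00912) = 6.9999
V₂ = 15.4 × 8.8717/6.9999 = 15.4 × 1.2674 = 19.5180 knots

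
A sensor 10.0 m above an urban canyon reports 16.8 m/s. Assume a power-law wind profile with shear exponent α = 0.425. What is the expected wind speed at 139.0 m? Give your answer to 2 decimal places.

51.42 m/s

Power-law profile: V₂ = V₁ · (z₂/z₁)^α
V₂ = 16.8 × (139.0/10.0)^0.425 = 16.8 × (13.9000)^0.425
    = 16.8 × 3.0604 = 51.4151 m/s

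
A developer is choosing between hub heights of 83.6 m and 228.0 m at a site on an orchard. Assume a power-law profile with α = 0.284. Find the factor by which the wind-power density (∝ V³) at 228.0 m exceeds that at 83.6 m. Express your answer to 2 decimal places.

2.35

Speed ratio: V_B/V_A = (z_B/z_A)^α = (228.0/83.6)^0.284 = (2.7273)^0.284 = 1.32968
Power-density ratio: P_B/P_A = (V_B/V_A)³ = (1.32968)³ = 2.35094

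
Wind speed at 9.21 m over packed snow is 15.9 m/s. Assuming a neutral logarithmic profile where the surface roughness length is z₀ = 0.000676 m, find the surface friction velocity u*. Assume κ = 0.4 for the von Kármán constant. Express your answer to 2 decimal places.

u* ≈ 0.67 m/s

Log law: V(z) = (u*/κ) · ln(z/z₀) ⇒ u* = κ · V / ln(z/z₀)
u* = 0.4 × 15.9 / ln(9.21/0.000676) = 0.4 × 15.9 / 9.5196
   = 6.3600 / 9.5196 = 0.6681 m/s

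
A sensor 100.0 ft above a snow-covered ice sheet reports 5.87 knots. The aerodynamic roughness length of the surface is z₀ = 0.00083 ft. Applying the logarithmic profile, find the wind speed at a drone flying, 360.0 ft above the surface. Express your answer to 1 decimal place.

Log law: V(z) ∝ ln(z/z₀), so V₂/V₁ = ln(z₂/z₀) / ln(z₁/z₀).
ln(360.0/0.00083) = 12.9802, ln(100.0/0.00083) = 11.6993
V₂ = 5.87 × 12.9802/11.6993 = 5.87 × 1.1095 = 6.5127 knots

6.5 knots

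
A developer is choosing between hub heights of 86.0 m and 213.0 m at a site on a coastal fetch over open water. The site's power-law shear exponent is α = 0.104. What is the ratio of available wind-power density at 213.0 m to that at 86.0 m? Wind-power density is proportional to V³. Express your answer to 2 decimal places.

Speed ratio: V_B/V_A = (z_B/z_A)^α = (213.0/86.0)^0.104 = (2.4767)^0.104 = 1.09891
Power-density ratio: P_B/P_A = (V_B/V_A)³ = (1.09891)³ = 1.32706

1.33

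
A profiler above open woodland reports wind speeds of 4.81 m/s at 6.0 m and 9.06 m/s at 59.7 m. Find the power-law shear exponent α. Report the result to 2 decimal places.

Power law: V₂/V₁ = (z₂/z₁)^α ⇒ α = ln(V₂/V₁) / ln(z₂/z₁)
α = ln(9.06/4.81) / ln(59.7/6.0) = ln(1.8836) / ln(9.9500)
  = 0.63317 / 2.29757 = 0.27558

α ≈ 0.28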